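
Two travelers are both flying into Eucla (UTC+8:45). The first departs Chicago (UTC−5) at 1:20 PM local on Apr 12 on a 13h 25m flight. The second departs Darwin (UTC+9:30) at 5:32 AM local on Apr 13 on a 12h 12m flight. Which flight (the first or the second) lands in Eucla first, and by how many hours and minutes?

Flight 1 in UTC: 1:20 PM + 5:00 = 6:20 PM on Apr 12.
+13 hours and 25 minutes → arrive 7:45 AM UTC on Apr 13.
Flight 2 in UTC: 5:32 AM − 9:30 = 8:02 PM on Apr 12.
+12 hours and 12 minutes → arrive 8:14 AM UTC on Apr 13.
Flight 1 lands earlier by 29 minutes.

the first, by 29 minutes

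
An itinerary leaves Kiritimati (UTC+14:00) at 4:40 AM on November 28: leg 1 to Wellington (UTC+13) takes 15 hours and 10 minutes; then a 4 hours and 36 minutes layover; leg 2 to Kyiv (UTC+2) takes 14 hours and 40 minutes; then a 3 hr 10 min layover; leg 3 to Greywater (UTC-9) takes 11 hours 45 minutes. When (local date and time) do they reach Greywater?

Convert departure to UTC: 4:40 AM − 14:00 = 2:40 PM UTC on Nov 27.
Add 15 hours 10 minutes leg 1 → 5:50 AM UTC (Nov 28).
Add 4 hours and 36 minutes layover in Wellington → 10:26 AM UTC.
Add 14 hours 40 minutes leg 2 → 1:06 AM UTC (Nov 29).
Add 3 hours and 10 minutes layover in Kyiv → 4:16 AM UTC.
Add 11 hours and 45 minutes leg 3 → 4:01 PM UTC.
Greywater is UTC−9:00, so local arrival = 4:01 PM − 9:00 = 7:01 AM on Nov 29.

7:01 AM on Nov 29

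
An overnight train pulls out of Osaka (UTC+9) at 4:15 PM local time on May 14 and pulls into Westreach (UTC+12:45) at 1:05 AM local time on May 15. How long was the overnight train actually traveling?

Departure in UTC: 4:15 PM − 9:00 = 7:15 AM on May 14.
Arrival in UTC: 1:05 AM − 12:45 = 12:20 PM on May 14.
Elapsed = 12:20 PM − 7:15 AM = 5 hours 5 minutes.

5 hours 5 minutes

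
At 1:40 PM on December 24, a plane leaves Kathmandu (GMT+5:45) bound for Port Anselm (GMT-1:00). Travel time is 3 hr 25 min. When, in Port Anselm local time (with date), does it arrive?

Convert departure to UTC: 1:40 PM − 5:45 = 7:55 AM UTC on Dec 24.
Add 3 hours and 25 minutes travel time → 11:20 AM UTC.
Port Anselm is UTC−1:00, so local arrival = 11:20 AM − 1:00 = 10:20 AM on Dec 24.

10:20 AM on Dec 24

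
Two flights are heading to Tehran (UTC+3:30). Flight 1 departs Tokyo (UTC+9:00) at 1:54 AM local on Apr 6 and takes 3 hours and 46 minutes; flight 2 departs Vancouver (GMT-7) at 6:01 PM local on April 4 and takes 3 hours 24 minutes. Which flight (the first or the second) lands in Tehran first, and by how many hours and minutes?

Flight 1 in UTC: 1:54 AM − 9:00 = 4:54 PM on Apr 5.
+3 hours and 46 minutes → arrive 8:40 PM UTC on Apr 5.
Flight 2 in UTC: 6:01 PM + 7:00 = 1:01 AM on Apr 5.
+3 hours and 24 minutes → arrive 4:25 AM UTC on Apr 5.
Flight 2 lands earlier by 16 hours 15 minutes.

the second, by 16 hours 15 minutes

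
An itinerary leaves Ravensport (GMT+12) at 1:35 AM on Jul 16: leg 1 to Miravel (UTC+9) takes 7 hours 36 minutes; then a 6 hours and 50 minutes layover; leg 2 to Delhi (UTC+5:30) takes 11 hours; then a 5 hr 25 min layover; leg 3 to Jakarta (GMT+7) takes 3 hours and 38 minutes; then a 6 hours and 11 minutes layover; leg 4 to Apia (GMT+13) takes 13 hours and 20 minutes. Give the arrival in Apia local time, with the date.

8:35 AM on Jul 18

Convert departure to UTC: 1:35 AM − 12:00 = 1:35 PM UTC on Jul 15.
Add 7 hours 36 minutes leg 1 → 9:11 PM UTC.
Add 6 hours 50 minutes layover in Miravel → 4:01 AM UTC (Jul 16).
Add 11 hours leg 2 → 3:01 PM UTC.
Add 5 hours 25 minutes layover in Delhi → 8:26 PM UTC.
Add 3 hours 38 minutes leg 3 → 12:04 AM UTC (Jul 17).
Add 6 hours and 11 minutes layover in Jakarta → 6:15 AM UTC.
Add 13 hours and 20 minutes leg 4 → 7:35 PM UTC.
Apia is UTC+13:00, so local arrival = 7:35 PM + 13:00 = 8:35 AM on Jul 18.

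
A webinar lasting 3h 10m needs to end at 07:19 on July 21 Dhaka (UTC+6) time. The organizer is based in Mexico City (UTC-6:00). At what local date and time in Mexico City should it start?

Target end time in UTC: 07:19 − 6:00 = 01:19 on Jul 21.
Subtract 3 hours 10 minutes → start 22:09 UTC on Jul 20.
Mexico City is UTC−6:00: 22:09 − 6:00 = 16:09 on Jul 20.

16:09 on July 20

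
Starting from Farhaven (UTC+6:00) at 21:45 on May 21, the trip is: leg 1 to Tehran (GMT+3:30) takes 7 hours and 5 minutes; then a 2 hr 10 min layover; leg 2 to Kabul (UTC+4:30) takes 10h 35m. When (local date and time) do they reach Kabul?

Convert departure to UTC: 21:45 − 6:00 = 15:45 UTC on May 21.
Add 7 hours 5 minutes leg 1 → 22:50 UTC.
Add 2 hours 10 minutes layover in Tehran → 01:00 UTC (May 22).
Add 10 hours 35 minutes leg 2 → 11:35 UTC.
Kabul is UTC+4:30, so local arrival = 11:35 + 4:30 = 16:05 on May 22.

16:05 on May 22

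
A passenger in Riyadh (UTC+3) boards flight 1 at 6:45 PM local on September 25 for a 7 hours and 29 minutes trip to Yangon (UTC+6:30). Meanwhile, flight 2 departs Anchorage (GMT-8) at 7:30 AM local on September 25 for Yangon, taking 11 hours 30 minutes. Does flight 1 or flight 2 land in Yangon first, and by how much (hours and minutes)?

Flight 1 in UTC: 6:45 PM − 3:00 = 3:45 PM on Sep 25.
+7 hours 29 minutes → arrive 11:14 PM UTC on Sep 25.
Flight 2 in UTC: 7:30 AM + 8:00 = 3:30 PM on Sep 25.
+11 hours and 30 minutes → arrive 3:00 AM UTC on Sep 26.
Flight 1 lands earlier by 3 hours 46 minutes.

the first, by 3 hours 46 minutes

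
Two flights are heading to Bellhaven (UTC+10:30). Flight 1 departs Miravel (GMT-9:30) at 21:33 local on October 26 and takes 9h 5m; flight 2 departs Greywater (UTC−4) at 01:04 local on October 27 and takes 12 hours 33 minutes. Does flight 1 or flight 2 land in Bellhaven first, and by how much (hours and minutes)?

the first, by 1 hour 29 minutes

Flight 1 in UTC: 21:33 + 9:30 = 07:03 on Oct 27.
+9 hours 5 minutes → arrive 16:08 UTC on Oct 27.
Flight 2 in UTC: 01:04 + 4:00 = 05:04 on Oct 27.
+12 hours and 33 minutes → arrive 17:37 UTC on Oct 27.
Flight 1 lands earlier by 1 hour 29 minutes.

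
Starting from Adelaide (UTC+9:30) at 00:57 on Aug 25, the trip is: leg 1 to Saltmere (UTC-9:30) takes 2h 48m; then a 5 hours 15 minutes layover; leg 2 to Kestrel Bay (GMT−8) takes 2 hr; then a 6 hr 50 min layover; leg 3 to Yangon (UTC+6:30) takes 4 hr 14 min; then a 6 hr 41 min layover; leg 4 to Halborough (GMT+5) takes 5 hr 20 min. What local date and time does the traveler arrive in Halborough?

Convert departure to UTC: 00:57 − 9:30 = 15:27 UTC on Aug 24.
Add 2 hours and 48 minutes leg 1 → 18:15 UTC.
Add 5 hours and 15 minutes layover in Saltmere → 23:30 UTC.
Add 2 hours leg 2 → 01:30 UTC (Aug 25).
Add 6 hours 50 minutes layover in Kestrel Bay → 08:20 UTC.
Add 4 hours 14 minutes leg 3 → 12:34 UTC.
Add 6 hours and 41 minutes layover in Yangon → 19:15 UTC.
Add 5 hours and 20 minutes leg 4 → 00:35 UTC (Aug 26).
Halborough is UTC+5:00, so local arrival = 00:35 + 5:00 = 05:35 on Aug 26.

05:35 on August 26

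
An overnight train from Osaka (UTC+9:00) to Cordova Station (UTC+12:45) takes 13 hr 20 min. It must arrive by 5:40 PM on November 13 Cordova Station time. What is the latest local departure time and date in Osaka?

12:35 AM on Nov 13

Target arrival in UTC: 5:40 PM − 12:45 = 4:55 AM on Nov 13.
Subtract 13 hours and 20 minutes → departure 3:35 PM UTC on Nov 12.
Osaka is UTC+9:00: 3:35 PM + 9:00 = 12:35 AM on Nov 13.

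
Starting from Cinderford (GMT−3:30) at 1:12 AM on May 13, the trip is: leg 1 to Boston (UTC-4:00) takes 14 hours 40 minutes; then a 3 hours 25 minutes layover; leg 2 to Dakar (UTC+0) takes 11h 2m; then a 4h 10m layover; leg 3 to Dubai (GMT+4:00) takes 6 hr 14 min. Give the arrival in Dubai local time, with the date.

Convert departure to UTC: 1:12 AM + 3:30 = 4:42 AM UTC on May 13.
Add 14 hours 40 minutes leg 1 → 7:22 PM UTC.
Add 3 hours and 25 minutes layover in Boston → 10:47 PM UTC.
Add 11 hours 2 minutes leg 2 → 9:49 AM UTC (May 14).
Add 4 hours and 10 minutes layover in Dakar → 1:59 PM UTC.
Add 6 hours 14 minutes leg 3 → 8:13 PM UTC.
Dubai is UTC+4:00, so local arrival = 8:13 PM + 4:00 = 12:13 AM on May 15.

12:13 AM on May 15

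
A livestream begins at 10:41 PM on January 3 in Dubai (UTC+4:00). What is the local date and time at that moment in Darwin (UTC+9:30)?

Darwin is 5:30 ahead of Dubai.
Shift by the zone difference: 10:41 PM + 5:30 = 4:11 AM on Jan 4 in Darwin.

4:11 AM on Jan 4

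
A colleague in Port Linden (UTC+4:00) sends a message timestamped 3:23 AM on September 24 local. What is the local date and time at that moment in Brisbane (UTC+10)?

Brisbane is 6:00 ahead of Port Linden.
Shift by the zone difference: 3:23 AM + 6:00 = 9:23 AM on Sep 24 in Brisbane.

9:23 AM on Sep 24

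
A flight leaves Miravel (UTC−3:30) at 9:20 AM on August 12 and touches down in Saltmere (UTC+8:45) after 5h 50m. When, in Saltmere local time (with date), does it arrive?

Saltmere is 12:15 ahead of Miravel.
After 5 hours 50 minutes it is 3:10 PM in Miravel.
Shift by the zone difference: 3:10 PM + 12:15 = 3:25 AM on Aug 13 in Saltmere.

3:25 AM on Aug 13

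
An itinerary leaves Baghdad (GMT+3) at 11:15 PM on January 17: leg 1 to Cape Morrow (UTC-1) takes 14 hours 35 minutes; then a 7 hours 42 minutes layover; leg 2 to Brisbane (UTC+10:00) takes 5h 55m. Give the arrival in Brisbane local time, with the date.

10:27 AM on January 19

Convert departure to UTC: 11:15 PM − 3:00 = 8:15 PM UTC on Jan 17.
Add 14 hours 35 minutes leg 1 → 10:50 AM UTC (Jan 18).
Add 7 hours and 42 minutes layover in Cape Morrow → 6:32 PM UTC.
Add 5 hours 55 minutes leg 2 → 12:27 AM UTC (Jan 19).
Brisbane is UTC+10:00, so local arrival = 12:27 AM + 10:00 = 10:27 AM on Jan 19.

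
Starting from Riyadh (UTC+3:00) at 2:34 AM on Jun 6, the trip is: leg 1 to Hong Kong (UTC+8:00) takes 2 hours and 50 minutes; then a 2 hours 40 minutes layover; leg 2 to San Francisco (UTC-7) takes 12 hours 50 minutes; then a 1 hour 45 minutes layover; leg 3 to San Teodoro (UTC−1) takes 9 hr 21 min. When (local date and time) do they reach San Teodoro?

4:00 AM on Jun 7

Convert departure to UTC: 2:34 AM − 3:00 = 11:34 PM UTC on Jun 5.
Add 2 hours and 50 minutes leg 1 → 2:24 AM UTC (Jun 6).
Add 2 hours and 40 minutes layover in Hong Kong → 5:04 AM UTC.
Add 12 hours and 50 minutes leg 2 → 5:54 PM UTC.
Add 1 hour 45 minutes layover in San Francisco → 7:39 PM UTC.
Add 9 hours 21 minutes leg 3 → 5:00 AM UTC (Jun 7).
San Teodoro is UTC−1:00, so local arrival = 5:00 AM − 1:00 = 4:00 AM on Jun 7.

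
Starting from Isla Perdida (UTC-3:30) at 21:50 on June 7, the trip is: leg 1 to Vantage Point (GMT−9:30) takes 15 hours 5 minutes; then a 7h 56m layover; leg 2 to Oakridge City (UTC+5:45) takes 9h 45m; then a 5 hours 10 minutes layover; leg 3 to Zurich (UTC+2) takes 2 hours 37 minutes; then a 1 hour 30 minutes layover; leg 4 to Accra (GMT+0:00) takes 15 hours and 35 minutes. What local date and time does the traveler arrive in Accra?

10:58 on Jun 10

Convert departure to UTC: 21:50 + 3:30 = 01:20 UTC on Jun 8.
Add 15 hours 5 minutes leg 1 → 16:25 UTC.
Add 7 hours 56 minutes layover in Vantage Point → 00:21 UTC (Jun 9).
Add 9 hours and 45 minutes leg 2 → 10:06 UTC.
Add 5 hours and 10 minutes layover in Oakridge City → 15:16 UTC.
Add 2 hours 37 minutes leg 3 → 17:53 UTC.
Add 1 hour 30 minutes layover in Zurich → 19:23 UTC.
Add 15 hours 35 minutes leg 4 → 10:58 UTC (Jun 10).
Accra is UTC+0, so local arrival is the same: 10:58 on Jun 10.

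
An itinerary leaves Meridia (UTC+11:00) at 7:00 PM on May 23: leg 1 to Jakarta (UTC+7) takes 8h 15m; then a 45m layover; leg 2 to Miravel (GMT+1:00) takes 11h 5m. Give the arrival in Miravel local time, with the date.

5:05 AM on May 24

Convert departure to UTC: 7:00 PM − 11:00 = 8:00 AM UTC on May 23.
Add 8 hours 15 minutes leg 1 → 4:15 PM UTC.
Add 45 minutes layover in Jakarta → 5:00 PM UTC.
Add 11 hours and 5 minutes leg 2 → 4:05 AM UTC (May 24).
Miravel is UTC+1:00, so local arrival = 4:05 AM + 1:00 = 5:05 AM on May 24.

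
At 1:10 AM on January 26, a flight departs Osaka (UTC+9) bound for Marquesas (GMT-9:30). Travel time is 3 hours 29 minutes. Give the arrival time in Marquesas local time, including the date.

10:09 AM on January 25

Convert departure to UTC: 1:10 AM − 9:00 = 4:10 PM UTC on Jan 25.
Add 3 hours and 29 minutes travel time → 7:39 PM UTC.
Marquesas is UTC−9:30, so local arrival = 7:39 PM − 9:30 = 10:09 AM on Jan 25.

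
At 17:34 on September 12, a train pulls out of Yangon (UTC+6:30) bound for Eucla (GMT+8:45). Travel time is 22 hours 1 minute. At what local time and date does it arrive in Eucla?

17:50 on Sep 13

Eucla is 2:15 ahead of Yangon.
After 22 hours and 1 minute it is 15:35 (Sep 13) in Yangon.
Shift by the zone difference: 15:35 + 2:15 = 17:50 on Sep 13 in Eucla.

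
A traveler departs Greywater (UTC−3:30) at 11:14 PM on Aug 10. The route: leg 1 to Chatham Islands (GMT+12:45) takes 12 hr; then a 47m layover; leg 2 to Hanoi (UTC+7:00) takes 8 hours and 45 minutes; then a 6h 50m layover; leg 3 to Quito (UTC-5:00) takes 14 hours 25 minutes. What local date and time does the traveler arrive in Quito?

Convert departure to UTC: 11:14 PM + 3:30 = 2:44 AM UTC on Aug 11.
Add 12 hours leg 1 → 2:44 PM UTC.
Add 47 minutes layover in Chatham Islands → 3:31 PM UTC.
Add 8 hours 45 minutes leg 2 → 12:16 AM UTC (Aug 12).
Add 6 hours and 50 minutes layover in Hanoi → 7:06 AM UTC.
Add 14 hours 25 minutes leg 3 → 9:31 PM UTC.
Quito is UTC−5:00, so local arrival = 9:31 PM − 5:00 = 4:31 PM on Aug 12.

4:31 PM on August 12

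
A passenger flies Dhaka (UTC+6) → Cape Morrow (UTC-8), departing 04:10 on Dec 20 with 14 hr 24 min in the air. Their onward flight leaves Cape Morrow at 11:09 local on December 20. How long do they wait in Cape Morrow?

6 hours 35 minutes

Convert departure to UTC: 04:10 − 6:00 = 22:10 UTC on Dec 19.
Add 14 hours 24 minutes flight time → 12:34 UTC (Dec 20).
Cape Morrow is UTC−8:00, so local arrival = 12:34 − 8:00 = 04:34 on Dec 20.
Layover = 11:09 − 04:34 = 6 hours 35 minutes.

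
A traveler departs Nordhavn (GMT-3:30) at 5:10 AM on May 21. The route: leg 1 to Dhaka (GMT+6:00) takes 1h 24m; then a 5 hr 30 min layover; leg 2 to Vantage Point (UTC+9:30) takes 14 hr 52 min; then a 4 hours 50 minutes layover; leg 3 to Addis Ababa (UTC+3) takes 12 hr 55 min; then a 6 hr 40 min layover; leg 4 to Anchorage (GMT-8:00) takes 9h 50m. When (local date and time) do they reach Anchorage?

8:41 AM on May 23

Convert departure to UTC: 5:10 AM + 3:30 = 8:40 AM UTC on May 21.
Add 1 hour and 24 minutes leg 1 → 10:04 AM UTC.
Add 5 hours and 30 minutes layover in Dhaka → 3:34 PM UTC.
Add 14 hours 52 minutes leg 2 → 6:26 AM UTC (May 22).
Add 4 hours 50 minutes layover in Vantage Point → 11:16 AM UTC.
Add 12 hours 55 minutes leg 3 → 12:11 AM UTC (May 23).
Add 6 hours 40 minutes layover in Addis Ababa → 6:51 AM UTC.
Add 9 hours 50 minutes leg 4 → 4:41 PM UTC.
Anchorage is UTC−8:00, so local arrival = 4:41 PM − 8:00 = 8:41 AM on May 23.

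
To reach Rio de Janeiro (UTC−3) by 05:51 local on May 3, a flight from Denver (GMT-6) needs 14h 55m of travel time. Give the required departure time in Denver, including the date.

11:56 on May 2

Target arrival in UTC: 05:51 + 3:00 = 08:51 on May 3.
Subtract 14 hours 55 minutes → departure 17:56 UTC on May 2.
Denver is UTC−6:00: 17:56 − 6:00 = 11:56 on May 2.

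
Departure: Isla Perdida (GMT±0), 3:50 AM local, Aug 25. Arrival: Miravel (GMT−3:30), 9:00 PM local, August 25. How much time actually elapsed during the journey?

20 hours 40 minutes

Departure is already UTC: 3:50 AM on Aug 25.
Arrival in UTC: 9:00 PM + 3:30 = 12:30 AM on Aug 26.
Elapsed = 12:30 AM − 3:50 AM (+1 day) = 20 hours 40 minutes.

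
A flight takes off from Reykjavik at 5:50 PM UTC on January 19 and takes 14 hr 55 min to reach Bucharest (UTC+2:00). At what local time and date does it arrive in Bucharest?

Departure is given in UTC: 5:50 PM on Jan 19.
Add 14 hours 55 minutes → 8:45 AM UTC (Jan 20).
Bucharest is UTC+2:00: 8:45 AM + 2:00 = 10:45 AM on Jan 20.

10:45 AM on January 20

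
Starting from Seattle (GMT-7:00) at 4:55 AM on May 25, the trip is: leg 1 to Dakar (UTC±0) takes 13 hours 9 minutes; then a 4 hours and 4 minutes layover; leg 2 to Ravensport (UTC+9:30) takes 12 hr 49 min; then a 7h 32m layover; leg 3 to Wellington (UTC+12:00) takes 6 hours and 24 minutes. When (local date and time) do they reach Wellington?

7:53 PM on May 27

Convert departure to UTC: 4:55 AM + 7:00 = 11:55 AM UTC on May 25.
Add 13 hours 9 minutes leg 1 → 1:04 AM UTC (May 26).
Add 4 hours 4 minutes layover in Dakar → 5:08 AM UTC.
Add 12 hours 49 minutes leg 2 → 5:57 PM UTC.
Add 7 hours and 32 minutes layover in Ravensport → 1:29 AM UTC (May 27).
Add 6 hours and 24 minutes leg 3 → 7:53 AM UTC.
Wellington is UTC+12:00, so local arrival = 7:53 AM + 12:00 = 7:53 PM on May 27.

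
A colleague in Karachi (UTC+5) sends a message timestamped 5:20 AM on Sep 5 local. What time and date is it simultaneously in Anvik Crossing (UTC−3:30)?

In UTC: 5:20 AM − 5:00 = 12:20 AM on Sep 5.
Anvik Crossing is UTC−3:30: 12:20 AM − 3:30 = 8:50 PM on Sep 4.

8:50 PM on September 4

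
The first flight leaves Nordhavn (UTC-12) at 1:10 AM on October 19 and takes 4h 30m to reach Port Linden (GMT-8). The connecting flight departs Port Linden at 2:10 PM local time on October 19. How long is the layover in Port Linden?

4 hours 30 minutes

Convert departure to UTC: 1:10 AM + 12:00 = 1:10 PM UTC on Oct 19.
Add 4 hours 30 minutes flight time → 5:40 PM UTC.
Port Linden is UTC−8:00, so local arrival = 5:40 PM − 8:00 = 9:40 AM on Oct 19.
Layover = 2:10 PM − 9:40 AM = 4 hours 30 minutes.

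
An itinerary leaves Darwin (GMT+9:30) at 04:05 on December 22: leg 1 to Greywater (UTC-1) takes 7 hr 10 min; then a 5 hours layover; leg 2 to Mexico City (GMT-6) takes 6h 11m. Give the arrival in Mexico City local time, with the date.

06:56 on December 22

Convert departure to UTC: 04:05 − 9:30 = 18:35 UTC on Dec 21.
Add 7 hours and 10 minutes leg 1 → 01:45 UTC (Dec 22).
Add 5 hours layover in Greywater → 06:45 UTC.
Add 6 hours 11 minutes leg 2 → 12:56 UTC.
Mexico City is UTC−6:00, so local arrival = 12:56 − 6:00 = 06:56 on Dec 22.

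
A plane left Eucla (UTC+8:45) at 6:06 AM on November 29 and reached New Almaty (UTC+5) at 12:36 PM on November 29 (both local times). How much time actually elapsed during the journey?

New Almaty is 3:45 behind Eucla.
Clock-face elapsed time (ignoring zones) is 6 hours 30 minutes.
Actual elapsed = 6 hours 30 minutes + 3:45 = 10 hours 15 minutes.

10 hours 15 minutes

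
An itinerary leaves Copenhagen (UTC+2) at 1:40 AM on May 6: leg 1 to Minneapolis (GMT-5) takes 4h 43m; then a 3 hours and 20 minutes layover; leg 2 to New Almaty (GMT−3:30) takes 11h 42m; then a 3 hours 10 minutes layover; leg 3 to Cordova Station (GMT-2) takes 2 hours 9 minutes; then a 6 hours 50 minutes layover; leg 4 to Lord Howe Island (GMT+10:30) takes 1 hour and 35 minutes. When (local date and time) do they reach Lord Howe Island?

7:39 PM on May 7

Convert departure to UTC: 1:40 AM − 2:00 = 11:40 PM UTC on May 5.
Add 4 hours 43 minutes leg 1 → 4:23 AM UTC (May 6).
Add 3 hours 20 minutes layover in Minneapolis → 7:43 AM UTC.
Add 11 hours and 42 minutes leg 2 → 7:25 PM UTC.
Add 3 hours 10 minutes layover in New Almaty → 10:35 PM UTC.
Add 2 hours 9 minutes leg 3 → 12:44 AM UTC (May 7).
Add 6 hours and 50 minutes layover in Cordova Station → 7:34 AM UTC.
Add 1 hour and 35 minutes leg 4 → 9:09 AM UTC.
Lord Howe Island is UTC+10:30, so local arrival = 9:09 AM + 10:30 = 7:39 PM on May 7.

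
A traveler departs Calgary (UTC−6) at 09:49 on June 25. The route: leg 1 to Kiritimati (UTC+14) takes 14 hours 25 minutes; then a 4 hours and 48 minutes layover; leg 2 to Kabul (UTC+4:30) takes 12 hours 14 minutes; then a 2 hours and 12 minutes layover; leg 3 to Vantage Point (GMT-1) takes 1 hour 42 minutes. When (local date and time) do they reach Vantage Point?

Convert departure to UTC: 09:49 + 6:00 = 15:49 UTC on Jun 25.
Add 14 hours and 25 minutes leg 1 → 06:14 UTC (Jun 26).
Add 4 hours and 48 minutes layover in Kiritimati → 11:02 UTC.
Add 12 hours 14 minutes leg 2 → 23:16 UTC.
Add 2 hours and 12 minutes layover in Kabul → 01:28 UTC (Jun 27).
Add 1 hour 42 minutes leg 3 → 03:10 UTC.
Vantage Point is UTC−1:00, so local arrival = 03:10 − 1:00 = 02:10 on Jun 27.

02:10 on Jun 27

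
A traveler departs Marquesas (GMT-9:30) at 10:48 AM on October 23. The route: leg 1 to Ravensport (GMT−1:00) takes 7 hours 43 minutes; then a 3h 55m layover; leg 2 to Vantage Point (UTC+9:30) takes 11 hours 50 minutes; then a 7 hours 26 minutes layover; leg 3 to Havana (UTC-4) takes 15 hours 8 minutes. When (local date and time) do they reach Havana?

2:20 PM on October 25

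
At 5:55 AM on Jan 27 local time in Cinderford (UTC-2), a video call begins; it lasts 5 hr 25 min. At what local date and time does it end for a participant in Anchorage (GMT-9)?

Convert start to UTC: 5:55 AM + 2:00 = 7:55 AM UTC on Jan 27.
Add 5 hours and 25 minutes duration → 1:20 PM UTC.
Anchorage is UTC−9:00, so local end time = 1:20 PM − 9:00 = 4:20 AM on Jan 27.

4:20 AM on January 27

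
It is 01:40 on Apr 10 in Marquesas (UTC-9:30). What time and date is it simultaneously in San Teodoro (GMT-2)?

San Teodoro is 7:30 ahead of Marquesas.
Shift by the zone difference: 01:40 + 7:30 = 09:10 on Apr 10 in San Teodoro.

09:10 on April 10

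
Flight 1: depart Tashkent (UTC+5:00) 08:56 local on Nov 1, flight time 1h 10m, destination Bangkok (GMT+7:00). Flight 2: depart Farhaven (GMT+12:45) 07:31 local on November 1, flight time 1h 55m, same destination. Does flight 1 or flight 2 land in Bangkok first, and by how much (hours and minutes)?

the second, by 8 hours 25 minutes

Flight 1 in UTC: 08:56 − 5:00 = 03:56 on Nov 1.
+1 hour and 10 minutes → arrive 05:06 UTC on Nov 1.
Flight 2 in UTC: 07:31 − 12:45 = 18:46 on Oct 31.
+1 hour and 55 minutes → arrive 20:41 UTC on Oct 31.
Flight 2 lands earlier by 8 hours 25 minutes.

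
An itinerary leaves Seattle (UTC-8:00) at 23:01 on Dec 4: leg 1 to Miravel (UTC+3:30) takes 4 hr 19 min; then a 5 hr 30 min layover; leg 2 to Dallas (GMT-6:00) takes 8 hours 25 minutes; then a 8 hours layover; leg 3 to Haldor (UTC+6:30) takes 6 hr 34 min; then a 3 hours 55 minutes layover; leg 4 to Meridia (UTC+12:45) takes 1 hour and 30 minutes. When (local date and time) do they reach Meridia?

09:59 on December 7

Convert departure to UTC: 23:01 + 8:00 = 07:01 UTC on Dec 5.
Add 4 hours 19 minutes leg 1 → 11:20 UTC.
Add 5 hours and 30 minutes layover in Miravel → 16:50 UTC.
Add 8 hours and 25 minutes leg 2 → 01:15 UTC (Dec 6).
Add 8 hours layover in Dallas → 09:15 UTC.
Add 6 hours and 34 minutes leg 3 → 15:49 UTC.
Add 3 hours and 55 minutes layover in Haldor → 19:44 UTC.
Add 1 hour and 30 minutes leg 4 → 21:14 UTC.
Meridia is UTC+12:45, so local arrival = 21:14 + 12:45 = 09:59 on Dec 7.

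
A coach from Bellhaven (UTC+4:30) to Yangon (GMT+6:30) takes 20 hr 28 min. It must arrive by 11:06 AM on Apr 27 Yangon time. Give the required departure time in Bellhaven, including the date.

Target arrival in UTC: 11:06 AM − 6:30 = 4:36 AM on Apr 27.
Subtract 20 hours 28 minutes → departure 8:08 AM UTC on Apr 26.
Bellhaven is UTC+4:30: 8:08 AM + 4:30 = 12:38 PM on Apr 26.

12:38 PM on April 26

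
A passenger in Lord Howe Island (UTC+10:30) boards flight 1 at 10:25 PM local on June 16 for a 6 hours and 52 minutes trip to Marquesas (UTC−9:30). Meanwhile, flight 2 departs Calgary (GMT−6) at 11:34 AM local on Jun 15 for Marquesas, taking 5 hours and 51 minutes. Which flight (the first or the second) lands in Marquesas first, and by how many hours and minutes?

the second, by 19 hours 22 minutes

Flight 1 in UTC: 10:25 PM − 10:30 = 11:55 AM on Jun 16.
+6 hours and 52 minutes → arrive 6:47 PM UTC on Jun 16.
Flight 2 in UTC: 11:34 AM + 6:00 = 5:34 PM on Jun 15.
+5 hours 51 minutes → arrive 11:25 PM UTC on Jun 15.
Flight 2 lands earlier by 19 hours 22 minutes.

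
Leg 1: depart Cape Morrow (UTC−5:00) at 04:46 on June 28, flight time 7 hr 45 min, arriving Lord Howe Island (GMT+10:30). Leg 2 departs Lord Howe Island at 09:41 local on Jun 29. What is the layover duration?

5 hours 40 minutes

Convert departure to UTC: 04:46 + 5:00 = 09:46 UTC on Jun 28.
Add 7 hours 45 minutes flight time → 17:31 UTC.
Lord Howe Island is UTC+10:30, so local arrival = 17:31 + 10:30 = 04:01 on Jun 29.
Layover = 09:41 − 04:01 = 5 hours 40 minutes.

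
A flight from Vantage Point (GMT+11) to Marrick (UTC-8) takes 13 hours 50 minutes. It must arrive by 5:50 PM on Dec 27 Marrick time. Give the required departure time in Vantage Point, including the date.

Target arrival in UTC: 5:50 PM + 8:00 = 1:50 AM on Dec 28.
Subtract 13 hours 50 minutes → departure 12:00 PM UTC on Dec 27.
Vantage Point is UTC+11:00: 12:00 PM + 11:00 = 11:00 PM on Dec 27.

11:00 PM on Dec 27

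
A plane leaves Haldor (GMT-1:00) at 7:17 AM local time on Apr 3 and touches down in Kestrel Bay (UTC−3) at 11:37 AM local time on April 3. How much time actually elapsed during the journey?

Departure in UTC: 7:17 AM + 1:00 = 8:17 AM on Apr 3.
Arrival in UTC: 11:37 AM + 3:00 = 2:37 PM on Apr 3.
Elapsed = 2:37 PM − 8:17 AM = 6 hours 20 minutes.

6 hours 20 minutes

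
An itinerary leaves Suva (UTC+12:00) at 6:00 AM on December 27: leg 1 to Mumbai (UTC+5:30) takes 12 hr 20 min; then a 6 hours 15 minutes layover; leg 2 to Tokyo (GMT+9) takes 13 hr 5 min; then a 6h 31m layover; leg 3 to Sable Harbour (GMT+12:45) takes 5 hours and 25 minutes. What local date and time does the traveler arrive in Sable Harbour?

2:21 AM on December 29

Convert departure to UTC: 6:00 AM − 12:00 = 6:00 PM UTC on Dec 26.
Add 12 hours and 20 minutes leg 1 → 6:20 AM UTC (Dec 27).
Add 6 hours 15 minutes layover in Mumbai → 12:35 PM UTC.
Add 13 hours 5 minutes leg 2 → 1:40 AM UTC (Dec 28).
Add 6 hours and 31 minutes layover in Tokyo → 8:11 AM UTC.
Add 5 hours 25 minutes leg 3 → 1:36 PM UTC.
Sable Harbour is UTC+12:45, so local arrival = 1:36 PM + 12:45 = 2:21 AM on Dec 29.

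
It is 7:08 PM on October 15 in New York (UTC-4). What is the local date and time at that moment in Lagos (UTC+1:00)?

12:08 AM on October 16

In UTC: 7:08 PM + 4:00 = 11:08 PM on Oct 15.
Lagos is UTC+1:00: 11:08 PM + 1:00 = 12:08 AM on Oct 16.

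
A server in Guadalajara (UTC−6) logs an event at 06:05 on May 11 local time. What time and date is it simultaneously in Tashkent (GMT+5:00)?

17:05 on May 11

In UTC: 06:05 + 6:00 = 12:05 on May 11.
Tashkent is UTC+5:00: 12:05 + 5:00 = 17:05 on May 11.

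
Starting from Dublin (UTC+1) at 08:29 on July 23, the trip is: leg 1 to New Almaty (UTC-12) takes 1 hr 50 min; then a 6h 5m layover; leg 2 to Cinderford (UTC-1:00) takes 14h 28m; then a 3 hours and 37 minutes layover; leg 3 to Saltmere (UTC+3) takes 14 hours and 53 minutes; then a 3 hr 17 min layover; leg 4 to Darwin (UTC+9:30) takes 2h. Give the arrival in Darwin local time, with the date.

15:09 on July 25

Convert departure to UTC: 08:29 − 1:00 = 07:29 UTC on Jul 23.
Add 1 hour 50 minutes leg 1 → 09:19 UTC.
Add 6 hours and 5 minutes layover in New Almaty → 15:24 UTC.
Add 14 hours 28 minutes leg 2 → 05:52 UTC (Jul 24).
Add 3 hours 37 minutes layover in Cinderford → 09:29 UTC.
Add 14 hours and 53 minutes leg 3 → 00:22 UTC (Jul 25).
Add 3 hours 17 minutes layover in Saltmere → 03:39 UTC.
Add 2 hours leg 4 → 05:39 UTC.
Darwin is UTC+9:30, so local arrival = 05:39 + 9:30 = 15:09 on Jul 25.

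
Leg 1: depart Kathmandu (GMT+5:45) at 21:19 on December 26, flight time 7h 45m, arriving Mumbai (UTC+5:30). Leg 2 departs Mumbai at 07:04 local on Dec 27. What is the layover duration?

Convert departure to UTC: 21:19 − 5:45 = 15:34 UTC on Dec 26.
Add 7 hours and 45 minutes flight time → 23:19 UTC.
Mumbai is UTC+5:30, so local arrival = 23:19 + 5:30 = 04:49 on Dec 27.
Layover = 07:04 − 04:49 = 2 hours 15 minutes.

2 hours 15 minutes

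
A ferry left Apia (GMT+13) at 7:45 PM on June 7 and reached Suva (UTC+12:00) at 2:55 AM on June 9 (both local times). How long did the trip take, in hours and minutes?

Departure in UTC: 7:45 PM − 13:00 = 6:45 AM on Jun 7.
Arrival in UTC: 2:55 AM − 12:00 = 2:55 PM on Jun 8.
Elapsed = 2:55 PM − 6:45 AM (+1 day) = 32 hours 10 minutes.

32 hours 10 minutes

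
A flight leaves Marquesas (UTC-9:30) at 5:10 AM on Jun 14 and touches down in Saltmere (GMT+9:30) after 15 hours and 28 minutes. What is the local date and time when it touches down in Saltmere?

Convert departure to UTC: 5:10 AM + 9:30 = 2:40 PM UTC on Jun 14.
Add 15 hours 28 minutes travel time → 6:08 AM UTC (Jun 15).
Saltmere is UTC+9:30, so local arrival = 6:08 AM + 9:30 = 3:38 PM on Jun 15.

3:38 PM on June 15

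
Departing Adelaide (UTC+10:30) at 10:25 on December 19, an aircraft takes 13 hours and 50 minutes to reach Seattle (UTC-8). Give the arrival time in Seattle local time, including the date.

05:45 on Dec 19

Convert departure to UTC: 10:25 − 10:30 = 23:55 UTC on Dec 18.
Add 13 hours 50 minutes travel time → 13:45 UTC (Dec 19).
Seattle is UTC−8:00, so local arrival = 13:45 − 8:00 = 05:45 on Dec 19.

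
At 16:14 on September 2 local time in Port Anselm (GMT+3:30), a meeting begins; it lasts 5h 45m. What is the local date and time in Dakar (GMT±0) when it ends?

18:29 on September 2

Convert start to UTC: 16:14 − 3:30 = 12:44 UTC on Sep 2.
Add 5 hours and 45 minutes duration → 18:29 UTC.
Dakar is UTC+0, so local end time is the same: 18:29 on Sep 2.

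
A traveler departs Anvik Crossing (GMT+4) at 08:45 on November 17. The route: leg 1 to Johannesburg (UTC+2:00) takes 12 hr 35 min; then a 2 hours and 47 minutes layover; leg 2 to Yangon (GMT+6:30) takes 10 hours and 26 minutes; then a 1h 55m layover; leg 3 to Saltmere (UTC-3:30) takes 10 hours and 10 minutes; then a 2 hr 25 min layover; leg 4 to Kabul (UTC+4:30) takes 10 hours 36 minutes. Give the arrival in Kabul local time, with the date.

12:09 on Nov 19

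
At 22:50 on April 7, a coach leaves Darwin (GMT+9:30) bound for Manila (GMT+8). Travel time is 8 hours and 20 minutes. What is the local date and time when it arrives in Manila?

05:40 on April 8

Manila is 1:30 behind Darwin.
After 8 hours 20 minutes it is 07:10 (Apr 8) in Darwin.
Shift by the zone difference: 07:10 − 1:30 = 05:40 on Apr 8 in Manila.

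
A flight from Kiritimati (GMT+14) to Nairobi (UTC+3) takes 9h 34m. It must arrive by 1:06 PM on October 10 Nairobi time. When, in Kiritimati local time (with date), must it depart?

2:32 PM on October 10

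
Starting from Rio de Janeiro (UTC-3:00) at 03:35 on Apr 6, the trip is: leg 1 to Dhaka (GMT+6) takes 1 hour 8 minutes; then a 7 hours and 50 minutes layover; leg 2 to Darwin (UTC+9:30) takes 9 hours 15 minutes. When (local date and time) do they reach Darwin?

10:18 on April 7

Convert departure to UTC: 03:35 + 3:00 = 06:35 UTC on Apr 6.
Add 1 hour and 8 minutes leg 1 → 07:43 UTC.
Add 7 hours and 50 minutes layover in Dhaka → 15:33 UTC.
Add 9 hours 15 minutes leg 2 → 00:48 UTC (Apr 7).
Darwin is UTC+9:30, so local arrival = 00:48 + 9:30 = 10:18 on Apr 7.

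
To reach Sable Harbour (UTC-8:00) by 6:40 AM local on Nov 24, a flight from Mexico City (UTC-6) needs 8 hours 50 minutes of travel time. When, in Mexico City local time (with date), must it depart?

11:50 PM on Nov 23

Target arrival in UTC: 6:40 AM + 8:00 = 2:40 PM on Nov 24.
Subtract 8 hours and 50 minutes → departure 5:50 AM UTC on Nov 24.
Mexico City is UTC−6:00: 5:50 AM − 6:00 = 11:50 PM on Nov 23.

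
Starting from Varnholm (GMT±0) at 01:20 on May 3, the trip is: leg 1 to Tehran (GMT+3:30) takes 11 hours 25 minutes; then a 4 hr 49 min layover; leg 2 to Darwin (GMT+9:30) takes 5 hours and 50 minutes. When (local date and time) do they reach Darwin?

08:54 on May 4

Varnholm is at UTC+0, so departure is already 01:20 UTC on May 3.
Add 11 hours and 25 minutes leg 1 → 12:45 UTC.
Add 4 hours 49 minutes layover in Tehran → 17:34 UTC.
Add 5 hours 50 minutes leg 2 → 23:24 UTC.
Darwin is UTC+9:30, so local arrival = 23:24 + 9:30 = 08:54 on May 4.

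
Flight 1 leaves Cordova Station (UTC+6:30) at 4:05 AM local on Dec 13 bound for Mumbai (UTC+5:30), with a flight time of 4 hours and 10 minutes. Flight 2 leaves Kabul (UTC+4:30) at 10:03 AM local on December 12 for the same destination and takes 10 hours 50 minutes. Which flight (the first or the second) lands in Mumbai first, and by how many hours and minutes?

the second, by 9 hours 22 minutes

Flight 1 in UTC: 4:05 AM − 6:30 = 9:35 PM on Dec 12.
+4 hours and 10 minutes → arrive 1:45 AM UTC on Dec 13.
Flight 2 in UTC: 10:03 AM − 4:30 = 5:33 AM on Dec 12.
+10 hours and 50 minutes → arrive 4:23 PM UTC on Dec 12.
Flight 2 lands earlier by 9 hours 22 minutes.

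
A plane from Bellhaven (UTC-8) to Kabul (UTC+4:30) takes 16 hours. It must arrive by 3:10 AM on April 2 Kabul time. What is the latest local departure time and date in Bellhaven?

Target arrival in UTC: 3:10 AM − 4:30 = 10:40 PM on Apr 1.
Subtract 16 hours → departure 6:40 AM UTC on Apr 1.
Bellhaven is UTC−8:00: 6:40 AM − 8:00 = 10:40 PM on Mar 31.

10:40 PM on Mar 31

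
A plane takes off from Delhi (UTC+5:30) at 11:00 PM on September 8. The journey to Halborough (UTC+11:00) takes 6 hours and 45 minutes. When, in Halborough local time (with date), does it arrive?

Halborough is 5:30 ahead of Delhi.
After 6 hours and 45 minutes it is 5:45 AM (Sep 9) in Delhi.
Shift by the zone difference: 5:45 AM + 5:30 = 11:15 AM on Sep 9 in Halborough.

11:15 AM on September 9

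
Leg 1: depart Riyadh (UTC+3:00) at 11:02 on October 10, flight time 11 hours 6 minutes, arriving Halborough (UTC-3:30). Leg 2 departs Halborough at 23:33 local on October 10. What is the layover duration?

Convert departure to UTC: 11:02 − 3:00 = 08:02 UTC on Oct 10.
Add 11 hours and 6 minutes flight time → 19:08 UTC.
Halborough is UTC−3:30, so local arrival = 19:08 − 3:30 = 15:38 on Oct 10.
Layover = 23:33 − 15:38 = 7 hours 55 minutes.

7 hours 55 minutes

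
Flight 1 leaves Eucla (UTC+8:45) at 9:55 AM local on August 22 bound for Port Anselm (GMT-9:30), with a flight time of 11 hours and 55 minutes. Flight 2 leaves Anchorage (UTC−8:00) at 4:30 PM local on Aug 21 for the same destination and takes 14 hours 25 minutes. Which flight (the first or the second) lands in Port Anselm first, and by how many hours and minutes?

Flight 1 in UTC: 9:55 AM − 8:45 = 1:10 AM on Aug 22.
+11 hours 55 minutes → arrive 1:05 PM UTC on Aug 22.
Flight 2 in UTC: 4:30 PM + 8:00 = 12:30 AM on Aug 22.
+14 hours and 25 minutes → arrive 2:55 PM UTC on Aug 22.
Flight 1 lands earlier by 1 hour 50 minutes.

the first, by 1 hour 50 minutes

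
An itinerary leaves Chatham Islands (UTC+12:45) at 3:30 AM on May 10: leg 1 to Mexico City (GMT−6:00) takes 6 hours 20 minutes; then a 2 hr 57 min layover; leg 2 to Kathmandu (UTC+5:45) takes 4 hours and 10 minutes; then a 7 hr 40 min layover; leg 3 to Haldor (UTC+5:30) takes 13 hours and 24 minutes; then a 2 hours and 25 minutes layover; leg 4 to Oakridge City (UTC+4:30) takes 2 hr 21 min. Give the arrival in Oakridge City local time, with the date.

Convert departure to UTC: 3:30 AM − 12:45 = 2:45 PM UTC on May 9.
Add 6 hours and 20 minutes leg 1 → 9:05 PM UTC.
Add 2 hours and 57 minutes layover in Mexico City → 12:02 AM UTC (May 10).
Add 4 hours 10 minutes leg 2 → 4:12 AM UTC.
Add 7 hours 40 minutes layover in Kathmandu → 11:52 AM UTC.
Add 13 hours 24 minutes leg 3 → 1:16 AM UTC (May 11).
Add 2 hours 25 minutes layover in Haldor → 3:41 AM UTC.
Add 2 hours 21 minutes leg 4 → 6:02 AM UTC.
Oakridge City is UTC+4:30, so local arrival = 6:02 AM + 4:30 = 10:32 AM on May 11.

10:32 AM on May 11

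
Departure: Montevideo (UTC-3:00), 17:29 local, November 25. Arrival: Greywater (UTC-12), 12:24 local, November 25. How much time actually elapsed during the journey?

Departure in UTC: 17:29 + 3:00 = 20:29 on Nov 25.
Arrival in UTC: 12:24 + 12:00 = 00:24 on Nov 26.
Elapsed = 00:24 − 20:29 (+1 day) = 3 hours 55 minutes.

3 hours 55 minutes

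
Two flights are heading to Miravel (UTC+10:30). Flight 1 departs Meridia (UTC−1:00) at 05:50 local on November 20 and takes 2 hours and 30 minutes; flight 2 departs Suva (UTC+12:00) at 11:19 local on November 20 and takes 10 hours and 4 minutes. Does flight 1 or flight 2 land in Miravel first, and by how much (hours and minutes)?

the first, by 3 minutes

Flight 1 in UTC: 05:50 + 1:00 = 06:50 on Nov 20.
+2 hours 30 minutes → arrive 09:20 UTC on Nov 20.
Flight 2 in UTC: 11:19 − 12:00 = 23:19 on Nov 19.
+10 hours 4 minutes → arrive 09:23 UTC on Nov 20.
Flight 1 lands earlier by 3 minutes.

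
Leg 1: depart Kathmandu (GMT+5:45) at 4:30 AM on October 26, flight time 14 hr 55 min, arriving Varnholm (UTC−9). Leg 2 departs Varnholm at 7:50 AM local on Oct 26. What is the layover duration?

Convert departure to UTC: 4:30 AM − 5:45 = 10:45 PM UTC on Oct 25.
Add 14 hours 55 minutes flight time → 1:40 PM UTC (Oct 26).
Varnholm is UTC−9:00, so local arrival = 1:40 PM − 9:00 = 4:40 AM on Oct 26.
Layover = 7:50 AM − 4:40 AM = 3 hours 10 minutes.

3 hours 10 minutes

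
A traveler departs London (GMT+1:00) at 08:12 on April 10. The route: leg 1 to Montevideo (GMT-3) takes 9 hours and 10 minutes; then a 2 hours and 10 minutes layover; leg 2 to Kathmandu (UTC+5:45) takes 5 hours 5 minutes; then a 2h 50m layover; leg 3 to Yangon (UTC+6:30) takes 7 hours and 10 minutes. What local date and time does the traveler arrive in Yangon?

Convert departure to UTC: 08:12 − 1:00 = 07:12 UTC on Apr 10.
Add 9 hours and 10 minutes leg 1 → 16:22 UTC.
Add 2 hours 10 minutes layover in Montevideo → 18:32 UTC.
Add 5 hours 5 minutes leg 2 → 23:37 UTC.
Add 2 hours and 50 minutes layover in Kathmandu → 02:27 UTC (Apr 11).
Add 7 hours and 10 minutes leg 3 → 09:37 UTC.
Yangon is UTC+6:30, so local arrival = 09:37 + 6:30 = 16:07 on Apr 11.

16:07 on Apr 11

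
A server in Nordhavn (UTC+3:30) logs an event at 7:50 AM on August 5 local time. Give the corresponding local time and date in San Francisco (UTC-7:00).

In UTC: 7:50 AM − 3:30 = 4:20 AM on Aug 5.
San Francisco is UTC−7:00: 4:20 AM − 7:00 = 9:20 PM on Aug 4.

9:20 PM on August 4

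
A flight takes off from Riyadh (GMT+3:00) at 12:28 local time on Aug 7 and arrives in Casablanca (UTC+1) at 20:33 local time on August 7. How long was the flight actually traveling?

10 hours 5 minutes

Departure in UTC: 12:28 − 3:00 = 09:28 on Aug 7.
Arrival in UTC: 20:33 − 1:00 = 19:33 on Aug 7.
Elapsed = 19:33 − 09:28 = 10 hours 5 minutes.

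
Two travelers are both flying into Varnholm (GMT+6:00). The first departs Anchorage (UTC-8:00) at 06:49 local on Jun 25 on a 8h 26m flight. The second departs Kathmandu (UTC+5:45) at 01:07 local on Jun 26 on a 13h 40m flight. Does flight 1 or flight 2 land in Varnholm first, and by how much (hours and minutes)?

the first, by 9 hours 47 minutes

Flight 1 in UTC: 06:49 + 8:00 = 14:49 on Jun 25.
+8 hours 26 minutes → arrive 23:15 UTC on Jun 25.
Flight 2 in UTC: 01:07 − 5:45 = 19:22 on Jun 25.
+13 hours 40 minutes → arrive 09:02 UTC on Jun 26.
Flight 1 lands earlier by 9 hours 47 minutes.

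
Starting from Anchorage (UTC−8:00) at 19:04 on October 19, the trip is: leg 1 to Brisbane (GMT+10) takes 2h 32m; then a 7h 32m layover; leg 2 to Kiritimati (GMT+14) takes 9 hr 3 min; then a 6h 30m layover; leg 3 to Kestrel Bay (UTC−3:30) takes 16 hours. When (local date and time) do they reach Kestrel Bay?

17:11 on Oct 21

Convert departure to UTC: 19:04 + 8:00 = 03:04 UTC on Oct 20.
Add 2 hours 32 minutes leg 1 → 05:36 UTC.
Add 7 hours and 32 minutes layover in Brisbane → 13:08 UTC.
Add 9 hours and 3 minutes leg 2 → 22:11 UTC.
Add 6 hours 30 minutes layover in Kiritimati → 04:41 UTC (Oct 21).
Add 16 hours leg 3 → 20:41 UTC.
Kestrel Bay is UTC−3:30, so local arrival = 20:41 − 3:30 = 17:11 on Oct 21.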